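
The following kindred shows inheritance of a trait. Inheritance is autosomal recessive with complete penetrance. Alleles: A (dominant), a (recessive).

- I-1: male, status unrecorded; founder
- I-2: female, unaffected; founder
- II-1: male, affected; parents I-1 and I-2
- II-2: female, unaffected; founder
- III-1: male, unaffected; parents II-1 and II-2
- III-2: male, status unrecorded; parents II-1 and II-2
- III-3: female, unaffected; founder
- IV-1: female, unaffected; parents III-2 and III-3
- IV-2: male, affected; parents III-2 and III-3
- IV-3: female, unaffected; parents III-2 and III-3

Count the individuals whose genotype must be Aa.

3

Obligate heterozygotes: I-2 is unaffected so carries A and passed a to II-1 (aa), so I-2 is Aa; III-1 is unaffected so carries A and received a from II-1 (aa), so III-1 is Aa; III-3 is unaffected so carries A and passed a to IV-2 (aa), so III-3 is Aa.
Every other individual is either homozygous by phenotype or has at least one consistent homozygous assignment, so the count is 3.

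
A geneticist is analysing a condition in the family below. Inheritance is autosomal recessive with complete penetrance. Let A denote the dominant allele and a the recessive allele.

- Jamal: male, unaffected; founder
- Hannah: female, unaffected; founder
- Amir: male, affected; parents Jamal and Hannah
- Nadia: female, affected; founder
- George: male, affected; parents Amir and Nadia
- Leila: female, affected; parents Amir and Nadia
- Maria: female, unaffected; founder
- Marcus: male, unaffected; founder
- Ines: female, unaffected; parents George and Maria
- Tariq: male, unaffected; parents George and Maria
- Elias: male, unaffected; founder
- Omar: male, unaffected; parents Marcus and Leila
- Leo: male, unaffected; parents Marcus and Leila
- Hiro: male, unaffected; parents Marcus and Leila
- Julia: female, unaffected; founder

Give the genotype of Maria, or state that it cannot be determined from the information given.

Maria's phenotype allows AA or Aa, and no parent or child forces a single allele at both positions; consistent genotype assignments exist with Maria as AA or Aa.

cannot be determined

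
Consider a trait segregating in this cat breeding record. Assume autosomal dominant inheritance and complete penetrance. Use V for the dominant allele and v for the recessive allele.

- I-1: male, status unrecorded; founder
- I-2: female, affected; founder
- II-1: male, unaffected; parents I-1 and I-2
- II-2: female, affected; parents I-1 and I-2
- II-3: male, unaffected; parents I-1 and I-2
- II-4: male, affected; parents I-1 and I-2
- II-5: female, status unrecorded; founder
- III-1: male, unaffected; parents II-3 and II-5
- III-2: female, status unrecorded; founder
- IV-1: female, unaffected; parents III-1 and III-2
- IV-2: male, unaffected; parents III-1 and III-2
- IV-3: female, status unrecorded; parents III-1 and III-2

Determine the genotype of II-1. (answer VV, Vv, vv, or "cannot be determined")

II-1 is unaffected, so II-1 is vv.

vv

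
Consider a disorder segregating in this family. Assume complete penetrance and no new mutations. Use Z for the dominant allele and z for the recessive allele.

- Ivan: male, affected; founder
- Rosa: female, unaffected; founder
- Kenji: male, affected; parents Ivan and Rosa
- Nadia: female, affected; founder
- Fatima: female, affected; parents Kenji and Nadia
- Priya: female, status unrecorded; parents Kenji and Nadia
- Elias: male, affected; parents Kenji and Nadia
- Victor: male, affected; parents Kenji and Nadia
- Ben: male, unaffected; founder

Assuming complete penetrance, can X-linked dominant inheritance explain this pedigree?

No

Under X-linked dominant, Kenji (affected, male) cannot arise from Ivan (affected) × Rosa (unaffected).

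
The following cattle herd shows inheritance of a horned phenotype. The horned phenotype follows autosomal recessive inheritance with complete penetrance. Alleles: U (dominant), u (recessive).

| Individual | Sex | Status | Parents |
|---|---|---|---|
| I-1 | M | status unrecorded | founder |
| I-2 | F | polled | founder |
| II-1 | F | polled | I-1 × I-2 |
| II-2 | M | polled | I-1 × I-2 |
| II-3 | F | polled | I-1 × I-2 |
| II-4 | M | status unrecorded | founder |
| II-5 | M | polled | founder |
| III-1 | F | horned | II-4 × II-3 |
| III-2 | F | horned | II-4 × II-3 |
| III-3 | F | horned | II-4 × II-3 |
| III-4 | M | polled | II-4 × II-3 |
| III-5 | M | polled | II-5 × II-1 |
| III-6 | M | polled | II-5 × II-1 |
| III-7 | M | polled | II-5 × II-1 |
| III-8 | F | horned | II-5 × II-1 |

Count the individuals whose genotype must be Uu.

3

Obligate heterozygotes: II-1 is polled so carries U and passed u to III-8 (uu), so II-1 is Uu; II-3 is polled so carries U and passed u to III-1 (uu), so II-3 is Uu; II-5 is polled so carries U and passed u to III-8 (uu), so II-5 is Uu.
Every other individual is either homozygous by phenotype or has at least one consistent homozygous assignment, so the count is 3.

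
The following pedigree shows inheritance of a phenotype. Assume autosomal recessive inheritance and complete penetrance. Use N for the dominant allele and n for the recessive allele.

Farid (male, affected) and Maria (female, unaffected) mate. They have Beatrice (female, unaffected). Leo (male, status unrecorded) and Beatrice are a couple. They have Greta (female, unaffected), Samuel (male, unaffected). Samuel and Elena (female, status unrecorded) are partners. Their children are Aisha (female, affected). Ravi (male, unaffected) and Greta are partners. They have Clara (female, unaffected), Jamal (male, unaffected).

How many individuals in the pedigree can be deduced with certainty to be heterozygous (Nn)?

2

Obligate heterozygotes: Beatrice is unaffected so carries N and received n from Farid (nn), so Beatrice is Nn; Samuel is unaffected so carries N and passed n to Aisha (nn), so Samuel is Nn.
Every other individual is either homozygous by phenotype or has at least one consistent homozygous assignment, so the count is 2.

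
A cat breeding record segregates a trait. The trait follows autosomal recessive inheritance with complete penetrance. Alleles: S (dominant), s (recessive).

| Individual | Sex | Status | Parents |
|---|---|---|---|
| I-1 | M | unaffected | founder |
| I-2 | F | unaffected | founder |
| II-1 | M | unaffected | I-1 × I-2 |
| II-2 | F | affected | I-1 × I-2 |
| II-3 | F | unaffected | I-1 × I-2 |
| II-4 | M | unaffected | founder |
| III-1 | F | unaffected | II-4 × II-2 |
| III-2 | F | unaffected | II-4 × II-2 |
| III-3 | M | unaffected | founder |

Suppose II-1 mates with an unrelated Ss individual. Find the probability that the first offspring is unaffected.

5/6

I-1 is unaffected so carries S and passed s to II-2 (ss), so I-1 is Ss.
I-2 is unaffected so carries S and passed s to II-2 (ss), so I-2 is Ss.
II-1 is an unaffected offspring of I-1 (Ss) × I-2 (Ss), whose cross gives 1/4 SS : 1/2 Ss : 1/4 ss; conditioning on being unaffected, II-1 is SS with probability 1/3, Ss with probability 2/3.
Summing over parental genotype combinations, P(offspring is unaffected) = 1/3·1 + 2/3·3/4 = 5/6.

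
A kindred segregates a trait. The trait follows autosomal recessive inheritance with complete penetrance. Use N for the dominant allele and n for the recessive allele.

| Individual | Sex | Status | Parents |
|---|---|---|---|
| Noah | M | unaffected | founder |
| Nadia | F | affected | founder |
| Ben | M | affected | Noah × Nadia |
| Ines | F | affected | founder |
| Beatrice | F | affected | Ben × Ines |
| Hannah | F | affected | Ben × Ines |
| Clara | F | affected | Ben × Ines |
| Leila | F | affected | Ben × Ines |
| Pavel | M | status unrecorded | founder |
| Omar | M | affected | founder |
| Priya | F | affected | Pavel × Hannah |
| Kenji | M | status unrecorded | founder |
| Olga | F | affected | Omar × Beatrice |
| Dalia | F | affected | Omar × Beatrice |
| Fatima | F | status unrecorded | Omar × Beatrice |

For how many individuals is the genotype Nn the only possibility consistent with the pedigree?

Obligate heterozygotes: Noah is unaffected so carries N and passed n to Ben (nn), so Noah is Nn.
Every other individual is either homozygous by phenotype or has at least one consistent homozygous assignment, so the count is 1.

1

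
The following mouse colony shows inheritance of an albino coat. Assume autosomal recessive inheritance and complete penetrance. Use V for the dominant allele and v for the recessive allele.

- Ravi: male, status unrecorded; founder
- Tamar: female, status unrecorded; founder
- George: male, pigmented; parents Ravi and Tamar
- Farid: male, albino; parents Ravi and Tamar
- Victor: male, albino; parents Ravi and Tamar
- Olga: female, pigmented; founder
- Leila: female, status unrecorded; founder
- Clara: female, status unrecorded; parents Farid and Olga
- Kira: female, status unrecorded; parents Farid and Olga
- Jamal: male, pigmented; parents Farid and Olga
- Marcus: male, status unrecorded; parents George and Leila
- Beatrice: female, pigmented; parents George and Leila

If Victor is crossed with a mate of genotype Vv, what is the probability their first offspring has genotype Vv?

Victor is albino, so Victor is vv.
The cross gives 1/2 Vv : 1/2 vv, so P(offspring has genotype Vv) = 1/2.

1/2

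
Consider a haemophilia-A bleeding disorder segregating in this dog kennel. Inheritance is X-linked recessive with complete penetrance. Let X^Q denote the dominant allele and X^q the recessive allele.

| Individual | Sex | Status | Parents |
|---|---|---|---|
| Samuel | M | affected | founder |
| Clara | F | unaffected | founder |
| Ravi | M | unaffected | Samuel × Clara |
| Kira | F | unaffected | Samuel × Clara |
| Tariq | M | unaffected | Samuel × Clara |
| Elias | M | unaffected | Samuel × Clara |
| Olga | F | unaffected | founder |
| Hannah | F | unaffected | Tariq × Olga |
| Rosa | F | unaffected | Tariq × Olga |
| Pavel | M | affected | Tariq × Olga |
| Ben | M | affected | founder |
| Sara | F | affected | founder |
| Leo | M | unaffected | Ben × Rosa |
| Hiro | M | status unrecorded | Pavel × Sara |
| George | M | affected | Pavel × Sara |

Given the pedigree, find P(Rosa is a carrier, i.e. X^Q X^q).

Tariq is unaffected, so Tariq is X^Q Y.
Olga is unaffected so carries Q and passed q to Pavel (X^q Y), so Olga is X^Q X^q.
Their cross gives offspring ratios 1/2 X^Q X^Q : 1/2 X^Q X^q. Conditioning on Rosa being unaffected, P(X^Q X^q) = 1/2 / 1 = 1/2 before taking Rosa's own offspring into account.
Ben is affected, so Ben is X^q Y.
Now use Rosa's offspring. Probability of each recorded status — unaffected son Leo: 1/2 if Rosa is X^Q X^q, 1 if X^Q X^Q.
Bayes: P(X^Q X^q) = 1/2·1/2 / (1/2·1/2 + 1/2·1) = 1/3.

1/3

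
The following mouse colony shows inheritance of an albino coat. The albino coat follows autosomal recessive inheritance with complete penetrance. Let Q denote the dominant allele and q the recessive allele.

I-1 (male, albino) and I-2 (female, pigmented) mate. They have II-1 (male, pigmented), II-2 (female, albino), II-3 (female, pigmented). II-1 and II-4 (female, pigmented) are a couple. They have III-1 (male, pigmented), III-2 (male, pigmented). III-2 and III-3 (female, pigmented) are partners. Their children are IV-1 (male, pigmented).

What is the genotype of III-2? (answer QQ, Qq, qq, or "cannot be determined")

III-2's phenotype allows QQ or Qq, and no parent or child forces a single allele at both positions; consistent genotype assignments exist with III-2 as QQ or Qq.

cannot be determined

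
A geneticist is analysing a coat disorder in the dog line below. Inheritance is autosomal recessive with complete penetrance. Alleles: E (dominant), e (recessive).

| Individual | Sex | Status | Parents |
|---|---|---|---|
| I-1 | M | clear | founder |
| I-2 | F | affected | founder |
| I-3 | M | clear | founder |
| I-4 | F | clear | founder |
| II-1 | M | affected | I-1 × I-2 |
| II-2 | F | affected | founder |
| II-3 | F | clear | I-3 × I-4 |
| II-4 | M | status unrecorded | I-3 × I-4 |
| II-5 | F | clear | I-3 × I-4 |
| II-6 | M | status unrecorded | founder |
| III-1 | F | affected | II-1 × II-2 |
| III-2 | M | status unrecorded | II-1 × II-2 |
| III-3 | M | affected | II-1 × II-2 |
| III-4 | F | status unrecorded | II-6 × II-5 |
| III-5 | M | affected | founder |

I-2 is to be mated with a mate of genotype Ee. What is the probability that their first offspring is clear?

1/2

I-2 is affected, so I-2 is ee.
The cross gives 1/2 Ee : 1/2 ee, so P(offspring is clear) = 1/2.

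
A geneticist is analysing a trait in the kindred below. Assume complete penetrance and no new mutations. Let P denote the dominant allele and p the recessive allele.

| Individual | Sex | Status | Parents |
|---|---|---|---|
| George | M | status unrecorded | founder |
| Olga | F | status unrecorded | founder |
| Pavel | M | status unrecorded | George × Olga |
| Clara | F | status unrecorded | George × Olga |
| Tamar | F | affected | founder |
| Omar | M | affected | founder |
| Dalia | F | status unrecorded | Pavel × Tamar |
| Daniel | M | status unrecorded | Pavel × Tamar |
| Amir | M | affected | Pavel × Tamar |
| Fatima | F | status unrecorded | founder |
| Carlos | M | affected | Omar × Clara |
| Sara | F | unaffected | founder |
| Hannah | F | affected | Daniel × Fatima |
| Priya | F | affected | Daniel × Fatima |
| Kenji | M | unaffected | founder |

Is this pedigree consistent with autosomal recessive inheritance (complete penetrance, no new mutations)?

Yes

A consistent assignment under autosomal recessive exists: George PP, Olga Pp, Pavel Pp, Clara Pp, Tamar pp, Omar pp, Dalia Pp, Daniel Pp, Amir pp, Fatima Pp, Carlos pp, Sara PP, Hannah pp, Priya pp, Kenji PP.
In this assignment every recorded phenotype matches its genotype and every non-founder's genotype is obtainable from its parents' genotypes, so the pedigree is consistent.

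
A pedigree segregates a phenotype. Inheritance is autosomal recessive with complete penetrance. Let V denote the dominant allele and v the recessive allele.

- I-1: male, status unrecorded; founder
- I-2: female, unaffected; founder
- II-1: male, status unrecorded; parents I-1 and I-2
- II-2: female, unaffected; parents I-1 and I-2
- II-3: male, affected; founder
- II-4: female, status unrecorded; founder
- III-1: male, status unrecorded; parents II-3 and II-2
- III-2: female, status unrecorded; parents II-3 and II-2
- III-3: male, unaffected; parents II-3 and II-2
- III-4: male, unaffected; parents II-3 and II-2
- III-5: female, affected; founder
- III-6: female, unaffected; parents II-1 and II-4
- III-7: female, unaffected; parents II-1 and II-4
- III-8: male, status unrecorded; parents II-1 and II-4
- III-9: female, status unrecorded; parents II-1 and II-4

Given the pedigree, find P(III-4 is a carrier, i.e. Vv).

III-4 is unaffected so carries V and received v from II-3 (vv), so III-4 is Vv, giving P(Vv) = 1.

1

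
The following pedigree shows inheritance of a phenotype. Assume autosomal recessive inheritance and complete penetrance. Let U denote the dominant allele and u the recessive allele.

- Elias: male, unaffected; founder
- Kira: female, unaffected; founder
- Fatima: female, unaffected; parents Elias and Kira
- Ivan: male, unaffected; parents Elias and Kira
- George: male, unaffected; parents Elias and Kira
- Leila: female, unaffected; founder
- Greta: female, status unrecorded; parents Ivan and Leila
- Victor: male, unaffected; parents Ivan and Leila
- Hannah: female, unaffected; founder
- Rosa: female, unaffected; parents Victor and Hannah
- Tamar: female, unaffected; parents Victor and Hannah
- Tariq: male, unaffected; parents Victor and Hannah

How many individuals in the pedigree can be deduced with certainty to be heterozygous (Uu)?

No individual's genotype is forced to Uu by the pedigree, so the count is 0.

0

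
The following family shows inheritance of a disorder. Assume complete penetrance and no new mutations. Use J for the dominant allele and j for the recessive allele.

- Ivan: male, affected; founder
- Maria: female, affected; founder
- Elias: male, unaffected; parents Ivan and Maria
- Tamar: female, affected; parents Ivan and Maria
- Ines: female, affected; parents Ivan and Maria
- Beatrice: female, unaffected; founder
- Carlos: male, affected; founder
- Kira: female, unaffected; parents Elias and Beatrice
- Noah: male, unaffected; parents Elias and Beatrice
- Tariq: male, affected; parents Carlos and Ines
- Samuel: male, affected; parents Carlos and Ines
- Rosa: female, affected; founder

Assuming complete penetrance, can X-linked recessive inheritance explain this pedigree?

Under X-linked recessive, Elias (unaffected, male) cannot arise from Ivan (affected) × Maria (affected).

No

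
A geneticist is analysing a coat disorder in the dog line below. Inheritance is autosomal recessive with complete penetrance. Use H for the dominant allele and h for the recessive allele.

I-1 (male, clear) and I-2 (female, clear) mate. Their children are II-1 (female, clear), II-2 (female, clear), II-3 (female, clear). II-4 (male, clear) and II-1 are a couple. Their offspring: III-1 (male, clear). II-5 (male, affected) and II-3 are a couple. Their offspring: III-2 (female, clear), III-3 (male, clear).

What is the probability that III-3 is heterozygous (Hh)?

1

III-3 is clear so carries H and received h from II-5 (hh), so III-3 is Hh, giving P(Hh) = 1.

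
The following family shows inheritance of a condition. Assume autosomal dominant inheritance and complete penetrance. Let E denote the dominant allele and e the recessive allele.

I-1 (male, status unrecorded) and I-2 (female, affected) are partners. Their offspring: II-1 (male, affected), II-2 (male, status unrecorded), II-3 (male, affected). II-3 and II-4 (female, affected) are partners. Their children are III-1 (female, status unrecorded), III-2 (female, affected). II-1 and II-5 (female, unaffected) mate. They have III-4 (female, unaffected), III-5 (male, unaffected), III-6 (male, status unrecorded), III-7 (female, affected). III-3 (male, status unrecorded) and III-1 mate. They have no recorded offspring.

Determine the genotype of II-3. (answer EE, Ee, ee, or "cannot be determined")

II-3's phenotype allows EE or Ee, and no parent or child forces a single allele at both positions; consistent genotype assignments exist with II-3 as EE or Ee.

cannot be determined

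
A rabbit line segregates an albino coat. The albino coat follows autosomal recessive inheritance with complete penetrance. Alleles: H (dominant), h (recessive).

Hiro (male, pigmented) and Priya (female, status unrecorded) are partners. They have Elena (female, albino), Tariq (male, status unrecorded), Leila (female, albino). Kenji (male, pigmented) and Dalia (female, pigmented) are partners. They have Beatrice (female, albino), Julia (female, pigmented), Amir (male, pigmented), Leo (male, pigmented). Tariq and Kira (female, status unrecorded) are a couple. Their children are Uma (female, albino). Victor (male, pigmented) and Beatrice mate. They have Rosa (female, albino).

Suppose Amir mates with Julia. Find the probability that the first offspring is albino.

1/9

Kenji is pigmented so carries H and passed h to Beatrice (hh), so Kenji is Hh.
Dalia is pigmented so carries H and passed h to Beatrice (hh), so Dalia is Hh.
Amir is a pigmented offspring of Kenji (Hh) × Dalia (Hh), whose cross gives 1/4 HH : 1/2 Hh : 1/4 hh; conditioning on being pigmented, Amir is HH with probability 1/3, Hh with probability 2/3.
Julia is a pigmented offspring of Kenji (Hh) × Dalia (Hh), whose cross gives 1/4 HH : 1/2 Hh : 1/4 hh; conditioning on being pigmented, Julia is HH with probability 1/3, Hh with probability 2/3.
Summing over parental genotype combinations, P(offspring is albino) = 4/9·1/4 = 1/9.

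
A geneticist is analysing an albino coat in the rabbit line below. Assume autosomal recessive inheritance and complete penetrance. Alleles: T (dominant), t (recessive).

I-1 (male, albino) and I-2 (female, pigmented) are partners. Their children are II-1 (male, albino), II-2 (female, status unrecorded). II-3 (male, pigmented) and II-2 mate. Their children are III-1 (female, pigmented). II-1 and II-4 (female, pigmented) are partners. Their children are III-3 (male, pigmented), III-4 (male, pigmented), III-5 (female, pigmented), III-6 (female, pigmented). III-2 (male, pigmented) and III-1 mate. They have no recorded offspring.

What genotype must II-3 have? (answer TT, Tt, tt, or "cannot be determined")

II-3's phenotype allows TT or Tt, and no parent or child forces a single allele at both positions; consistent genotype assignments exist with II-3 as TT or Tt.

cannot be determined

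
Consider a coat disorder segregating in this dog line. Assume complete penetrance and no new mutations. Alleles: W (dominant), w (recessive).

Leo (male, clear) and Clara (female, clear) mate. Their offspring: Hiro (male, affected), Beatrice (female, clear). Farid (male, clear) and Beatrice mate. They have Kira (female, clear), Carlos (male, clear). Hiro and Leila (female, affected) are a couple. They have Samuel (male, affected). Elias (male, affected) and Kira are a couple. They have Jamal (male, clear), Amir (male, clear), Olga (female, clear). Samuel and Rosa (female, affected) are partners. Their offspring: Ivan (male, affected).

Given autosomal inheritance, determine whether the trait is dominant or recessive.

Leo and Clara are both clear yet have an affected child Hiro. Under dominance, an affected child requires at least one affected parent, so the trait cannot be dominant.

recessive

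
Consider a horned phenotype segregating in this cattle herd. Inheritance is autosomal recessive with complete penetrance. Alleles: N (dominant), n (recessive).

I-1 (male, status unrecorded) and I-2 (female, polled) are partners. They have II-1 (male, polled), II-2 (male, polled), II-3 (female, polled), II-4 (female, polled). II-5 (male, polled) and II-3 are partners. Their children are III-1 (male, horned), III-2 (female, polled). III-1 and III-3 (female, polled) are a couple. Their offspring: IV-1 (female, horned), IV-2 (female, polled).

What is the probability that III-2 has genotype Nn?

II-5 is polled so carries N and passed n to III-1 (nn), so II-5 is Nn.
II-3 is polled so carries N and passed n to III-1 (nn), so II-3 is Nn.
Their cross gives offspring ratios 1/4 NN : 1/2 Nn : 1/4 nn. Conditioning on III-2 being polled, P(Nn) = 1/2 / 3/4 = 2/3.

2/3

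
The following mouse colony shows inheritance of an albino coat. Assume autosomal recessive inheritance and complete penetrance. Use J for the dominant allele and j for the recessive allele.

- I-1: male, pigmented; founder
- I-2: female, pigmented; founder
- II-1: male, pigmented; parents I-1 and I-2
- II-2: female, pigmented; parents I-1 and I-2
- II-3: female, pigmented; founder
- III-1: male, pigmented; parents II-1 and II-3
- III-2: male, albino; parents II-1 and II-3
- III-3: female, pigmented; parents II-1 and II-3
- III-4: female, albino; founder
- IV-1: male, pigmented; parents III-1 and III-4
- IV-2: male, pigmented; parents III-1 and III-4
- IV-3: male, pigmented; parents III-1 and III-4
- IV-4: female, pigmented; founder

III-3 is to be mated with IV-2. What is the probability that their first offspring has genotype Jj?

1/2

II-1 is pigmented so carries J and passed j to III-2 (jj), so II-1 is Jj.
II-3 is pigmented so carries J and passed j to III-2 (jj), so II-3 is Jj.
III-3 is a pigmented offspring of II-1 (Jj) × II-3 (Jj), whose cross gives 1/4 JJ : 1/2 Jj : 1/4 jj; conditioning on being pigmented, III-3 is JJ with probability 1/3, Jj with probability 2/3.
IV-2 is pigmented so carries J and received j from III-4 (jj), so IV-2 is Jj.
Summing over parental genotype combinations, P(offspring has genotype Jj) = 1/3·1/2 + 2/3·1/2 = 1/2.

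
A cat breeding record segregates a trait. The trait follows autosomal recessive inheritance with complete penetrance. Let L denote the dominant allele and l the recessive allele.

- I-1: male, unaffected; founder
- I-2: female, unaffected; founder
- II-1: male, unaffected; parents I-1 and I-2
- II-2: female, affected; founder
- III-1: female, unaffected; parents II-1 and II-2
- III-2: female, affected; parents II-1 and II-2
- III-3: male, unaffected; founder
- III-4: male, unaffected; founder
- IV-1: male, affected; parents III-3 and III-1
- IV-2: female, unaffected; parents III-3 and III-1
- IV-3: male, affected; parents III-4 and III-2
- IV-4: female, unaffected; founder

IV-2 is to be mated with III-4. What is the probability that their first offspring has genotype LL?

III-3 is unaffected so carries L and passed l to IV-1 (ll), so III-3 is Ll.
III-1 is unaffected so carries L and received l from II-2 (ll), so III-1 is Ll.
IV-2 is an unaffected offspring of III-3 (Ll) × III-1 (Ll), whose cross gives 1/4 LL : 1/2 Ll : 1/4 ll; conditioning on being unaffected, IV-2 is LL with probability 1/3, Ll with probability 2/3.
III-4 is unaffected so carries L and passed l to IV-3 (ll), so III-4 is Ll.
Summing over parental genotype combinations, P(offspring has genotype LL) = 1/3·1/2 + 2/3·1/4 = 1/3.

1/3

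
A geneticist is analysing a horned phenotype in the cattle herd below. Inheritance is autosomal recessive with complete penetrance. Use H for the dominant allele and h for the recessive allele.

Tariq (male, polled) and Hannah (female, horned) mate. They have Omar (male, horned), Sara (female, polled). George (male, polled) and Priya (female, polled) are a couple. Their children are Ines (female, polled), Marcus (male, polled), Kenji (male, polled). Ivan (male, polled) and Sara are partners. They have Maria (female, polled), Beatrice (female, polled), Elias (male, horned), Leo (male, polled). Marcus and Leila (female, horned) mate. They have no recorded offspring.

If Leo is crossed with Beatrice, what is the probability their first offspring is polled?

Ivan is polled so carries H and passed h to Elias (hh), so Ivan is Hh.
Sara is polled so carries H and received h from Hannah (hh), so Sara is Hh.
Leo is a polled offspring of Ivan (Hh) × Sara (Hh), whose cross gives 1/4 HH : 1/2 Hh : 1/4 hh; conditioning on being polled, Leo is HH with probability 1/3, Hh with probability 2/3.
Beatrice is a polled offspring of Ivan (Hh) × Sara (Hh), whose cross gives 1/4 HH : 1/2 Hh : 1/4 hh; conditioning on being polled, Beatrice is HH with probability 1/3, Hh with probability 2/3.
Summing over parental genotype combinations, P(offspring is polled) = 1/9·1 + 2/9·1 + 2/9·1 + 4/9·3/4 = 8/9.

8/9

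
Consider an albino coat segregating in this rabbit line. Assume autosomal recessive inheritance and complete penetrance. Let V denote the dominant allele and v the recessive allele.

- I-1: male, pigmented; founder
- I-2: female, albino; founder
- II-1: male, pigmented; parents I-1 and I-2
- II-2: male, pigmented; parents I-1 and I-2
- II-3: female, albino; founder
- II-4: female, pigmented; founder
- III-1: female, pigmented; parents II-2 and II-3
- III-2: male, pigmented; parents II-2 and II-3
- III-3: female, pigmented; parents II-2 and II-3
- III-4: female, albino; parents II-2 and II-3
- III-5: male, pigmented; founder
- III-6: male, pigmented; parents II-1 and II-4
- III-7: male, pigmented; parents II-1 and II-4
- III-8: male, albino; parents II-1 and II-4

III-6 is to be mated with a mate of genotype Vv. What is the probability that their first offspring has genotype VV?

1/3

II-1 is pigmented so carries V and received v from I-2 (vv), so II-1 is Vv.
II-4 is pigmented so carries V and passed v to III-8 (vv), so II-4 is Vv.
III-6 is a pigmented offspring of II-1 (Vv) × II-4 (Vv), whose cross gives 1/4 VV : 1/2 Vv : 1/4 vv; conditioning on being pigmented, III-6 is VV with probability 1/3, Vv with probability 2/3.
Summing over parental genotype combinations, P(offspring has genotype VV) = 1/3·1/2 + 2/3·1/4 = 1/3.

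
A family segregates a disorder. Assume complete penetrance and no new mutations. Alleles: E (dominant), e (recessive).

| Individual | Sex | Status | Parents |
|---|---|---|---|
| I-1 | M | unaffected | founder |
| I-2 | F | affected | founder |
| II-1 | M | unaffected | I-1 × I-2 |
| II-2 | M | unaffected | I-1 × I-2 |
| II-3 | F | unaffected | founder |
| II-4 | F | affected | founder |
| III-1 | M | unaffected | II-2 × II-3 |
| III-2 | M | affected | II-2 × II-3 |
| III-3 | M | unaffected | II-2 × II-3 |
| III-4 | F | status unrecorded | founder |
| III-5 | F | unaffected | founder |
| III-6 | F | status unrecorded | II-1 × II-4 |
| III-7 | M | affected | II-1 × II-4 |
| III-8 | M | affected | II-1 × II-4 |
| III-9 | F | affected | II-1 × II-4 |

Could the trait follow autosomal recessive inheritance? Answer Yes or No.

Yes

A consistent assignment under autosomal recessive exists: I-1 EE, I-2 ee, II-1 Ee, II-2 Ee, II-3 Ee, II-4 ee, III-1 EE, III-2 ee, III-3 EE, III-4 EE, III-5 EE, III-6 Ee, III-7 ee, III-8 ee, III-9 ee.
In this assignment every recorded phenotype matches its genotype and every non-founder's genotype is obtainable from its parents' genotypes, so the pedigree is consistent.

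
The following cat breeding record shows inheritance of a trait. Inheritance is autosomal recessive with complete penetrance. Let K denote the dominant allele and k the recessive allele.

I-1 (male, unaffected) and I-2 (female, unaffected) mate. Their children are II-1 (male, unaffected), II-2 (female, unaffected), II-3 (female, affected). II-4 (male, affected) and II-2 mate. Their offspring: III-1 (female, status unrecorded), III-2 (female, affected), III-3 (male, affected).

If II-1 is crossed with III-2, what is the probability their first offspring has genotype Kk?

I-1 is unaffected so carries K and passed k to II-3 (kk), so I-1 is Kk.
I-2 is unaffected so carries K and passed k to II-3 (kk), so I-2 is Kk.
II-1 is an unaffected offspring of I-1 (Kk) × I-2 (Kk), whose cross gives 1/4 KK : 1/2 Kk : 1/4 kk; conditioning on being unaffected, II-1 is KK with probability 1/3, Kk with probability 2/3.
III-2 is affected, so III-2 is kk.
Summing over parental genotype combinations, P(offspring has genotype Kk) = 1/3·1 + 2/3·1/2 = 2/3.

2/3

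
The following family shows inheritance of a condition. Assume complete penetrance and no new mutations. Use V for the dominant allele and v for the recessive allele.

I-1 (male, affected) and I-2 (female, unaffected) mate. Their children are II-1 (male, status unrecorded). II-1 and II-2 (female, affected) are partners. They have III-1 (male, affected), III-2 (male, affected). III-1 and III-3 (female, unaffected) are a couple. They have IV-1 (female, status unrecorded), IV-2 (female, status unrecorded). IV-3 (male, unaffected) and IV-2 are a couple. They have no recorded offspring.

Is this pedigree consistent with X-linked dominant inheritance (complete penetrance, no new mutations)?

A consistent assignment under X-linked dominant exists: I-1 X^V Y, I-2 X^v X^v, II-1 X^v Y, II-2 X^V X^V, III-1 X^V Y, III-2 X^V Y, III-3 X^v X^v, IV-1 X^V X^v, IV-2 X^V X^v, IV-3 X^v Y.
In this assignment every recorded phenotype matches its genotype and every non-founder's genotype is obtainable from its parents' genotypes, so the pedigree is consistent.

Yes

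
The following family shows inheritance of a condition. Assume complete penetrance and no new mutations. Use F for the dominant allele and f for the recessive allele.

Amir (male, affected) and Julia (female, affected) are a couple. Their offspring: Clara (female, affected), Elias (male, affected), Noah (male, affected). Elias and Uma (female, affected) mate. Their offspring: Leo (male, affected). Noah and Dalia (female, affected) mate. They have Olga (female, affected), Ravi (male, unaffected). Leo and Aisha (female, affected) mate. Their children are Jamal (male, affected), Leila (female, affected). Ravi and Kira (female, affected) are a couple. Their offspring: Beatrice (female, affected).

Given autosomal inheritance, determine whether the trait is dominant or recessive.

Noah and Dalia are both affected yet have an unaffected child Ravi. Under a recessive model two affected parents are homozygous and every child would be affected, so the trait cannot be recessive.

dominant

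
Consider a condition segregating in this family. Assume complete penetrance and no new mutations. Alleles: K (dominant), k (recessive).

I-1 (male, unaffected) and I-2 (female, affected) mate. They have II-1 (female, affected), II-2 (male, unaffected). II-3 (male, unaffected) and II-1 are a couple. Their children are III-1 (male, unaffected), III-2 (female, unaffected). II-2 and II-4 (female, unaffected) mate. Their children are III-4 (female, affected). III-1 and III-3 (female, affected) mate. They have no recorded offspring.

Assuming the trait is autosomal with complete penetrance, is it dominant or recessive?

II-2 and II-4 are both unaffected yet have an affected child III-4. Under dominance, an affected child requires at least one affected parent, so the trait cannot be dominant.

recessive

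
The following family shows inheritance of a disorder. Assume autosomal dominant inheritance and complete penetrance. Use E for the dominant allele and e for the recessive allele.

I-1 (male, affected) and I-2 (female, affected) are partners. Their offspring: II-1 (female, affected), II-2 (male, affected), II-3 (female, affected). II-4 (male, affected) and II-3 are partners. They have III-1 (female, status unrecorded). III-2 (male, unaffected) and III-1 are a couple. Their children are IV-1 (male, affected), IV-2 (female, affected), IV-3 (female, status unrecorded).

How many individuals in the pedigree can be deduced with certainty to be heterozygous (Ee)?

2

Obligate heterozygotes: IV-1 is affected so carries E and received e from III-2 (ee), so IV-1 is Ee; IV-2 is affected so carries E and received e from III-2 (ee), so IV-2 is Ee.
Every other individual is either homozygous by phenotype or has at least one consistent homozygous assignment, so the count is 2.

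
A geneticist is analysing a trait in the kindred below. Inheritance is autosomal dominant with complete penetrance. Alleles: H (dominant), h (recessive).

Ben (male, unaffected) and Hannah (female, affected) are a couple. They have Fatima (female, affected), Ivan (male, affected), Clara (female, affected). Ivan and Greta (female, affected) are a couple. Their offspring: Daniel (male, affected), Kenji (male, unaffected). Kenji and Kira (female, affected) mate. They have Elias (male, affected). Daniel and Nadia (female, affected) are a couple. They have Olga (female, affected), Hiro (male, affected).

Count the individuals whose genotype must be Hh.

5

Obligate heterozygotes: Fatima is affected so carries H and received h from Ben (hh), so Fatima is Hh; Ivan is affected so carries H and received h from Ben (hh), so Ivan is Hh; Clara is affected so carries H and received h from Ben (hh), so Clara is Hh; Greta is affected so carries H and passed h to Kenji (hh), so Greta is Hh; Elias is affected so carries H and received h from Kenji (hh), so Elias is Hh.
Every other individual is either homozygous by phenotype or has at least one consistent homozygous assignment, so the count is 5.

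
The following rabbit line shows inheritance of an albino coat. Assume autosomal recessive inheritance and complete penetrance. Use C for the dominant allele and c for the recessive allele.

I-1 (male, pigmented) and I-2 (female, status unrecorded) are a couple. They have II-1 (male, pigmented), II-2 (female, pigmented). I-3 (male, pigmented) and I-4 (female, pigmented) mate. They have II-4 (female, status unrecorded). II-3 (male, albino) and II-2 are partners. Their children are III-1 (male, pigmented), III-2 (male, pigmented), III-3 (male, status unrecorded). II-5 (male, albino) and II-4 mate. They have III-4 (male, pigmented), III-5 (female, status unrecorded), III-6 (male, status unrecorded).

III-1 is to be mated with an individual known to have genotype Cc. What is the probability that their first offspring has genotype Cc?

1/2

III-1 is pigmented so carries C and received c from II-3 (cc), so III-1 is Cc.
The cross gives 1/4 CC : 1/2 Cc : 1/4 cc, so P(offspring has genotype Cc) = 1/2.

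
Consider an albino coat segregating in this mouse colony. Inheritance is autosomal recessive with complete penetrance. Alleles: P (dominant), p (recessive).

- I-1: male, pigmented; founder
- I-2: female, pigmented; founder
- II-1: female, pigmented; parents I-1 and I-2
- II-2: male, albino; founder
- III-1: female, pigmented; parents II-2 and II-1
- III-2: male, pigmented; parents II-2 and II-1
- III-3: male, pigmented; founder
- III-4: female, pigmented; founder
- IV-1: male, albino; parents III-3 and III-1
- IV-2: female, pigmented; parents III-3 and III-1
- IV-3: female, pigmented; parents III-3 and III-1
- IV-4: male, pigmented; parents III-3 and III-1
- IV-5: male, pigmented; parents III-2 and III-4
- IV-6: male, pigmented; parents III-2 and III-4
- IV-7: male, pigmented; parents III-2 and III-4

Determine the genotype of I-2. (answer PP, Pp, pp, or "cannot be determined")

I-2's phenotype allows PP or Pp, and no parent or child forces a single allele at both positions; consistent genotype assignments exist with I-2 as PP or Pp.

cannot be determined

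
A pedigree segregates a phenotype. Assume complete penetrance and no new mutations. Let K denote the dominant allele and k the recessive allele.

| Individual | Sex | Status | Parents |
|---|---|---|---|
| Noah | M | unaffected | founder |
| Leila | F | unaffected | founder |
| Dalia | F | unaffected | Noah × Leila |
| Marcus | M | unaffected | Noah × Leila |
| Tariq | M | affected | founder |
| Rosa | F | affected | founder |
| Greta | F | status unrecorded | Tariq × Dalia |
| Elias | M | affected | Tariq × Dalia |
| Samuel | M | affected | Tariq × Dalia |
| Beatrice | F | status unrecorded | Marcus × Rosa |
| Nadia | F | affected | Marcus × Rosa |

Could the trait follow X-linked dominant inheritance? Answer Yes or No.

Under X-linked dominant, Elias (affected, male) cannot arise from Tariq (affected) × Dalia (unaffected).

No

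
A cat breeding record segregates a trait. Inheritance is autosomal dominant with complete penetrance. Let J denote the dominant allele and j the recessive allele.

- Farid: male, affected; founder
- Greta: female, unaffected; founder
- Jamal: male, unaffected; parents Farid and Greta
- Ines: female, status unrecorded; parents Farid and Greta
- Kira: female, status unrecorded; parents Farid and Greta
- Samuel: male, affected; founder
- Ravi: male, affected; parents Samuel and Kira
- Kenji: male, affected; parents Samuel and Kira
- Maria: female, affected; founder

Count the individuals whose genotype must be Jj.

1

Obligate heterozygotes: Farid is affected so carries J and passed j to Jamal (jj), so Farid is Jj.
Every other individual is either homozygous by phenotype or has at least one consistent homozygous assignment, so the count is 1.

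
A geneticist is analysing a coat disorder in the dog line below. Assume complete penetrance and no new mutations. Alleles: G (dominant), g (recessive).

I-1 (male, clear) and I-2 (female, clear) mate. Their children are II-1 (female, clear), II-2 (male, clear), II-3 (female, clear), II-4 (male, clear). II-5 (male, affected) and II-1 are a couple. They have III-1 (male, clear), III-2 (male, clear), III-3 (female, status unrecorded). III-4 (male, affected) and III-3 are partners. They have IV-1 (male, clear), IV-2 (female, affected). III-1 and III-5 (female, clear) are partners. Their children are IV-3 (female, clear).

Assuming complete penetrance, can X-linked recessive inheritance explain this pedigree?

Yes

A consistent assignment under X-linked recessive exists: I-1 X^G Y, I-2 X^G X^G, II-1 X^G X^G, II-2 X^G Y, II-3 X^G X^G, II-4 X^G Y, II-5 X^g Y, III-1 X^G Y, III-2 X^G Y, III-3 X^G X^g, III-4 X^g Y, III-5 X^G X^G, IV-1 X^G Y, IV-2 X^g X^g, IV-3 X^G X^G.
In this assignment every recorded phenotype matches its genotype and every non-founder's genotype is obtainable from its parents' genotypes, so the pedigree is consistent.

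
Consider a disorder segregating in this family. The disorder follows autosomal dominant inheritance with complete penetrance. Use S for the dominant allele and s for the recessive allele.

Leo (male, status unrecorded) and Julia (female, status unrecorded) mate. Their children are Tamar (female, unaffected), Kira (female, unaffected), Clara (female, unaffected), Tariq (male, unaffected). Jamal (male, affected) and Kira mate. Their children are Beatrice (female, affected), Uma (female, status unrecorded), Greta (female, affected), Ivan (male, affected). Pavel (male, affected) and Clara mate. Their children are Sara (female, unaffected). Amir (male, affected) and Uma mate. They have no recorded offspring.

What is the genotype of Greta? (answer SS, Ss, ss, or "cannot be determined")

Ss

From phenotype alone, Greta is SS or Ss.
Greta is affected so carries S and received s from Kira (ss), so Greta is Ss.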